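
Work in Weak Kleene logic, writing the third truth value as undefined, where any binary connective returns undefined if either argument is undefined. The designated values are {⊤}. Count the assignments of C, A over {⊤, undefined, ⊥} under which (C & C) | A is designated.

Designated under: (C=⊤, A=⊤); (C=⊤, A=⊥); (C=⊥, A=⊤).

3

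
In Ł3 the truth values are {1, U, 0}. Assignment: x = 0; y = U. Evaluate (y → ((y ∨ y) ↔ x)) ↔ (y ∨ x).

U

y ∨ y = U ∨ U = U
(y ∨ y) ↔ x = U ↔ 0 = U  [1 − |½−0|]
y → ((y ∨ y) ↔ x) = U → U = 1
y ∨ x = U ∨ 0 = U
(y → ((y ∨ y) ↔ x)) ↔ (y ∨ x) = 1 ↔ U = U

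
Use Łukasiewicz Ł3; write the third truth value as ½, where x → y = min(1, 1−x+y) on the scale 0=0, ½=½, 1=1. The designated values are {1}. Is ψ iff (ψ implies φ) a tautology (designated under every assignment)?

No

Countermodel: ψ=1, φ=½ gives ½, which is not designated.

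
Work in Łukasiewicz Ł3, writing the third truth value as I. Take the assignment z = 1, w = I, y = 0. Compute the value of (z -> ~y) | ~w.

1

~y = ~0 = 1
z -> ~y = 1 -> 1 = 1
~w = ~I = I
(z -> ~y) | ~w = 1 | I = 1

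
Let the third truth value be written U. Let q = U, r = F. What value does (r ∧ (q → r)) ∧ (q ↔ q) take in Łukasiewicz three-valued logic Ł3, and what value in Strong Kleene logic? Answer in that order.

F; F

In Łukasiewicz three-valued logic Ł3: q → r = U → F = U  [min(1, 1−½+0)]
r ∧ (q → r) = F ∧ U = F
q ↔ q = U ↔ U = T
(r ∧ (q → r)) ∧ (q ↔ q) = F ∧ T = F
In Strong Kleene logic: q → r = U → F = U
r ∧ (q → r) = F ∧ U = F
q ↔ q = U ↔ U = U
(r ∧ (q → r)) ∧ (q ↔ q) = F ∧ U = F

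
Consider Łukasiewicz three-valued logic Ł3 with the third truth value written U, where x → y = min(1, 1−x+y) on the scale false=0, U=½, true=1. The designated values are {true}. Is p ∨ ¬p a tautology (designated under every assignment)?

Countermodel: p=U gives U, which is not designated.

No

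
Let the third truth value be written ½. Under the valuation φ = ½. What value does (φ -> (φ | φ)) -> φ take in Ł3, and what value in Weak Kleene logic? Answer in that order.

½; ½

In Ł3: φ | φ = ½ | ½ = ½
φ -> (φ | φ) = ½ -> ½ = T  [min(1, 1−½+½)]
(φ -> (φ | φ)) -> φ = T -> ½ = ½
In Weak Kleene logic: φ | φ = ½ | ½ = ½
φ -> (φ | φ) = ½ -> ½ = ½  [any arg is the third value ⇒ result is the third value]
(φ -> (φ | φ)) -> φ = ½ -> ½ = ½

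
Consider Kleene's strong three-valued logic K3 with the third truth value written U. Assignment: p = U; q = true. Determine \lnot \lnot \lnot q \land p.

\lnot q = \lnot true = false
\lnot \lnot q = \lnot false = true
\lnot \lnot \lnot q = \lnot true = false
\lnot \lnot \lnot q \land p = false \land U = false

false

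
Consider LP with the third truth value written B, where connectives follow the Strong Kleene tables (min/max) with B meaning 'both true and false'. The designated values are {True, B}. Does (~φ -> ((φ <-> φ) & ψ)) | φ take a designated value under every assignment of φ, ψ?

No

Countermodel: φ=False, ψ=False gives False, which is not designated.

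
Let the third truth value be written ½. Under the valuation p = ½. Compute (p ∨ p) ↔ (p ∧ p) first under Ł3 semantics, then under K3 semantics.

true; ½

In Ł3: p ∨ p = ½ ∨ ½ = ½
p ∧ p = ½ ∧ ½ = ½
(p ∨ p) ↔ (p ∧ p) = ½ ↔ ½ = true  [1 − |½−½|]
In K3: p ∨ p = ½ ∨ ½ = ½
p ∧ p = ½ ∧ ½ = ½
(p ∨ p) ↔ (p ∧ p) = ½ ↔ ½ = ½
They differ because Ł3 and K3 treat ½ differently under implication.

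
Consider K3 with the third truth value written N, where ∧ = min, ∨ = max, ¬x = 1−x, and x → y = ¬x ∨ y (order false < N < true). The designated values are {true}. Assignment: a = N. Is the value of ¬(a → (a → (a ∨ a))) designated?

No

a ∨ a = N ∨ N = N
a → (a ∨ a) = N → N = N  [¬N ∨ N]
a → (a → (a ∨ a)) = N → N = N
¬(a → (a → (a ∨ a))) = ¬N = N
N ∉ {true}.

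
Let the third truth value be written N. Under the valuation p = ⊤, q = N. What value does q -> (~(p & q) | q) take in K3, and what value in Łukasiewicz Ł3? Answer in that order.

In K3: p & q = ⊤ & N = N
~(p & q) = ~N = N
~(p & q) | q = N | N = N
q -> (~(p & q) | q) = N -> N = N  [~N | N]
In Łukasiewicz Ł3: p & q = ⊤ & N = N
~(p & q) = ~N = N
~(p & q) | q = N | N = N
q -> (~(p & q) | q) = N -> N = ⊤  [min(1, 1−½+½)]
They differ because K3 and Łukasiewicz Ł3 treat N differently under implication.

N; ⊤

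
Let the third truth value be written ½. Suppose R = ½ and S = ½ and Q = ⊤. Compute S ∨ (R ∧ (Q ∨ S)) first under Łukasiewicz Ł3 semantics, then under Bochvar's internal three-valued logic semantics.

In Łukasiewicz Ł3: Q ∨ S = ⊤ ∨ ½ = ⊤
R ∧ (Q ∨ S) = ½ ∧ ⊤ = ½
S ∨ (R ∧ (Q ∨ S)) = ½ ∨ ½ = ½
In Bochvar's internal three-valued logic: Q ∨ S = ⊤ ∨ ½ = ½
R ∧ (Q ∨ S) = ½ ∧ ½ = ½
S ∨ (R ∧ (Q ∨ S)) = ½ ∨ ½ = ½

½; ½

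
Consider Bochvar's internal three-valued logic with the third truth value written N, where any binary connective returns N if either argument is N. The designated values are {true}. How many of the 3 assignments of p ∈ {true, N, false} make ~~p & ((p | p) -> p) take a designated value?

1

p=true: true ✓
p=N: N ·
p=false: false ·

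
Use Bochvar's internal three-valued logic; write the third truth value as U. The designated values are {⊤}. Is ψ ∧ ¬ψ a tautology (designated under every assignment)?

Countermodel: ψ=⊤ gives ⊥, which is not designated.

No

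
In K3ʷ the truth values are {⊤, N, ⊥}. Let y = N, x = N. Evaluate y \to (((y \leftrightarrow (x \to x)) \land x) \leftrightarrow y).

x \to x = N \to N = N  [any arg is the third value ⇒ result is the third value]
y \leftrightarrow (x \to x) = N \leftrightarrow N = N
(y \leftrightarrow (x \to x)) \land x = N \land N = N
((y \leftrightarrow (x \to x)) \land x) \leftrightarrow y = N \leftrightarrow N = N
y \to (((y \leftrightarrow (x \to x)) \land x) \leftrightarrow y) = N \to N = N

N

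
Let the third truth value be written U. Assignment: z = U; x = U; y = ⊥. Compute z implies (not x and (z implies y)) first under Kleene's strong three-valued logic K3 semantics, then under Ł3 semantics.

In Kleene's strong three-valued logic K3: not x = not U = U
z implies y = U implies ⊥ = U  [not U or ⊥]
not x and (z implies y) = U and U = U
z implies (not x and (z implies y)) = U implies U = U
In Ł3: not x = not U = U
z implies y = U implies ⊥ = U
not x and (z implies y) = U and U = U
z implies (not x and (z implies y)) = U implies U = ⊤
They differ because Kleene's strong three-valued logic K3 and Ł3 treat U differently under implication.

U; ⊤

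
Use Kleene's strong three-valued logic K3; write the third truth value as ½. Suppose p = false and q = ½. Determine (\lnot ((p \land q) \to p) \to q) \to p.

p \land q = false \land ½ = false
(p \land q) \to p = false \to false = true
\lnot ((p \land q) \to p) = \lnot true = false
\lnot ((p \land q) \to p) \to q = false \to ½ = true  [\lnot false \lor ½]
(\lnot ((p \land q) \to p) \to q) \to p = true \to false = false

false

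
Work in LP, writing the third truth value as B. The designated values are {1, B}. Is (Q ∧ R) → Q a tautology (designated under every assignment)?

Yes

Every assignment of Q, R over {1, B, 0} gives a value in {1, B}.
In particular, with Q=B, R=B: (Q ∧ R) → Q = B.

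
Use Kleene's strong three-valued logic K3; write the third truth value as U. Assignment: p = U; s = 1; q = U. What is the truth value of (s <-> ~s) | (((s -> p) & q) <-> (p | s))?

~s = ~1 = 0
s <-> ~s = 1 <-> 0 = 0
s -> p = 1 -> U = U  [~1 | U]
(s -> p) & q = U & U = U
p | s = U | 1 = 1
((s -> p) & q) <-> (p | s) = U <-> 1 = U
(s <-> ~s) | (((s -> p) & q) <-> (p | s)) = 0 | U = U

U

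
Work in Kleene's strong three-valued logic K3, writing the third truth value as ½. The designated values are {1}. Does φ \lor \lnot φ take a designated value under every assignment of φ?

No

Countermodel: φ=½ gives ½, which is not designated.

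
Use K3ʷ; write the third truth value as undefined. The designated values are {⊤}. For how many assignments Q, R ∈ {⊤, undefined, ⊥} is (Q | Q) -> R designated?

Designated under: (Q=⊤, R=⊤); (Q=⊥, R=⊤); (Q=⊥, R=⊥).

3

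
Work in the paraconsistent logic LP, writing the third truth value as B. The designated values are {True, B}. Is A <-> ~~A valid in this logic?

Every assignment of A over {True, B, False} gives a value in {True, B}.
In particular, with A=B: A <-> ~~A = B.

Yes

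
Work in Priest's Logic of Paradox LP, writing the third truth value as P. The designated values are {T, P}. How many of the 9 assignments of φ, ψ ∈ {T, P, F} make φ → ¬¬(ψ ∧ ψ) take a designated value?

8

Of the 9 assignments, 8 give a value in {T, P}.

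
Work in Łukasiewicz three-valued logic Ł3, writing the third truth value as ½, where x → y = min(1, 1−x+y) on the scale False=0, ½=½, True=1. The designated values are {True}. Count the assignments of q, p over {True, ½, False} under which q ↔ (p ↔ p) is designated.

3

Designated under: (q=True, p=True); (q=True, p=½); (q=True, p=False).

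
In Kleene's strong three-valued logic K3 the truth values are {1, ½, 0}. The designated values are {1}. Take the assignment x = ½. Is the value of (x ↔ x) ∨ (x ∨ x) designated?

No

x ↔ x = ½ ↔ ½ = ½
x ∨ x = ½ ∨ ½ = ½
(x ↔ x) ∨ (x ∨ x) = ½ ∨ ½ = ½
½ ∉ {1}.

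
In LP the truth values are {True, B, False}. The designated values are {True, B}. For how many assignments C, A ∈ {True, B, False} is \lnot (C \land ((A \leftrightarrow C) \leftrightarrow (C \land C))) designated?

Of the 9 assignments, 8 give a value in {True, B}.

8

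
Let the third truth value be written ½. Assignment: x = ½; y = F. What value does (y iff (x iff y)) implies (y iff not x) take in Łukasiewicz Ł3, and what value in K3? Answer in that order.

In Łukasiewicz Ł3: x iff y = ½ iff F = ½  [1 − |½−0|]
y iff (x iff y) = F iff ½ = ½
not x = not ½ = ½
y iff not x = F iff ½ = ½
(y iff (x iff y)) implies (y iff not x) = ½ implies ½ = T
In K3: x iff y = ½ iff F = ½
y iff (x iff y) = F iff ½ = ½
not x = not ½ = ½
y iff not x = F iff ½ = ½
(y iff (x iff y)) implies (y iff not x) = ½ implies ½ = ½
They differ because Łukasiewicz Ł3 and K3 treat ½ differently under implication.

T; ½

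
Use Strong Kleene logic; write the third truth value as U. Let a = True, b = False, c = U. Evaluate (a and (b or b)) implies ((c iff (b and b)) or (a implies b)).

b or b = False or False = False
a and (b or b) = True and False = False
b and b = False and False = False
c iff (b and b) = U iff False = U
a implies b = True implies False = False
(c iff (b and b)) or (a implies b) = U or False = U
(a and (b or b)) implies ((c iff (b and b)) or (a implies b)) = False implies U = True  [not False or U]

True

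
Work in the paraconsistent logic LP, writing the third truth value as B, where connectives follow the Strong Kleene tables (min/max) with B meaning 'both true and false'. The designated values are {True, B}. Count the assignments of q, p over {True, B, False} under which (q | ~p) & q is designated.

Of the 9 assignments, 6 give a value in {True, B}.

6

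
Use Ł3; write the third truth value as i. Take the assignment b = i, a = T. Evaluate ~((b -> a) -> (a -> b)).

b -> a = i -> T = T  [min(1, 1−½+1)]
a -> b = T -> i = i
(b -> a) -> (a -> b) = T -> i = i
~((b -> a) -> (a -> b)) = ~i = i

i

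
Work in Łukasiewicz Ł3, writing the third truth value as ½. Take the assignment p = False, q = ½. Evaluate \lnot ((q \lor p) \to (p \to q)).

q \lor p = ½ \lor False = ½
p \to q = False \to ½ = True  [min(1, 1−0+½)]
(q \lor p) \to (p \to q) = ½ \to True = True
\lnot ((q \lor p) \to (p \to q)) = \lnot True = False

False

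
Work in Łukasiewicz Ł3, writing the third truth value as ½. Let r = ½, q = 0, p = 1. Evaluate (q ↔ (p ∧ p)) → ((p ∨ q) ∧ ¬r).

1

p ∧ p = 1 ∧ 1 = 1
q ↔ (p ∧ p) = 0 ↔ 1 = 0
p ∨ q = 1 ∨ 0 = 1
¬r = ¬½ = ½
(p ∨ q) ∧ ¬r = 1 ∧ ½ = ½
(q ↔ (p ∧ p)) → ((p ∨ q) ∧ ¬r) = 0 → ½ = 1  [min(1, 1−0+½)]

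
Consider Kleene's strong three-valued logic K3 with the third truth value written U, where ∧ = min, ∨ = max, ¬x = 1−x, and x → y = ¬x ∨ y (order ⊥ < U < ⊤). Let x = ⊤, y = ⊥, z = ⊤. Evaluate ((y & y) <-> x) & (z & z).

y & y = ⊥ & ⊥ = ⊥
(y & y) <-> x = ⊥ <-> ⊤ = ⊥
z & z = ⊤ & ⊤ = ⊤
((y & y) <-> x) & (z & z) = ⊥ & ⊤ = ⊥

⊥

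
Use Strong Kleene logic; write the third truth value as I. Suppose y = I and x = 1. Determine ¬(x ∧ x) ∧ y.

0

x ∧ x = 1 ∧ 1 = 1
¬(x ∧ x) = ¬1 = 0
¬(x ∧ x) ∧ y = 0 ∧ I = 0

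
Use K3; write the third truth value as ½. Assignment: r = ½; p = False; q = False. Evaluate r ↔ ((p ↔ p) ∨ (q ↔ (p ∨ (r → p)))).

½

p ↔ p = False ↔ False = True
r → p = ½ → False = ½  [¬½ ∨ False]
p ∨ (r → p) = False ∨ ½ = ½
q ↔ (p ∨ (r → p)) = False ↔ ½ = ½
(p ↔ p) ∨ (q ↔ (p ∨ (r → p))) = True ∨ ½ = True
r ↔ ((p ↔ p) ∨ (q ↔ (p ∨ (r → p)))) = ½ ↔ True = ½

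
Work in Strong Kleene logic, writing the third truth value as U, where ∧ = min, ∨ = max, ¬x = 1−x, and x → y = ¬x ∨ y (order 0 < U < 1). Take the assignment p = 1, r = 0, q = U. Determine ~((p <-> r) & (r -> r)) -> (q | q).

p <-> r = 1 <-> 0 = 0
r -> r = 0 -> 0 = 1
(p <-> r) & (r -> r) = 0 & 1 = 0
~((p <-> r) & (r -> r)) = ~0 = 1
q | q = U | U = U
~((p <-> r) & (r -> r)) -> (q | q) = 1 -> U = U  [~1 | U]

U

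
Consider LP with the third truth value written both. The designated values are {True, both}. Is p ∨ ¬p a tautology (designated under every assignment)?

Every assignment of p over {True, both, False} gives a value in {True, both}.
In particular, with p=both: p ∨ ¬p = both.

Yes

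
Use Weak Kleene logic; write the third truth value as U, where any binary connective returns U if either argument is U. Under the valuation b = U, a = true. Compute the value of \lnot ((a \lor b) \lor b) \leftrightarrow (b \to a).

a \lor b = true \lor U = U
(a \lor b) \lor b = U \lor U = U
\lnot ((a \lor b) \lor b) = \lnot U = U
b \to a = U \to true = U
\lnot ((a \lor b) \lor b) \leftrightarrow (b \to a) = U \leftrightarrow U = U

U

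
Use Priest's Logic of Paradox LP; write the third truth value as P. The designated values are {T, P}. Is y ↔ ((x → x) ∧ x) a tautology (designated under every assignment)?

Countermodel: y=T, x=F gives F, which is not designated.

No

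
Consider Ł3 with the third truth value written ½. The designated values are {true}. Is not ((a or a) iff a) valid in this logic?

No

Countermodel: a=true gives false, which is not designated.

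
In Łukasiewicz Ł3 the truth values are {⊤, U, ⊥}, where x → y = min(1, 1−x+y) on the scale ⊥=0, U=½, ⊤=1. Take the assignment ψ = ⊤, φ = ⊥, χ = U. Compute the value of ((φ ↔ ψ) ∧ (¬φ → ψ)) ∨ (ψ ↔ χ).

φ ↔ ψ = ⊥ ↔ ⊤ = ⊥
¬φ = ¬⊥ = ⊤
¬φ → ψ = ⊤ → ⊤ = ⊤
(φ ↔ ψ) ∧ (¬φ → ψ) = ⊥ ∧ ⊤ = ⊥
ψ ↔ χ = ⊤ ↔ U = U
((φ ↔ ψ) ∧ (¬φ → ψ)) ∨ (ψ ↔ χ) = ⊥ ∨ U = U

U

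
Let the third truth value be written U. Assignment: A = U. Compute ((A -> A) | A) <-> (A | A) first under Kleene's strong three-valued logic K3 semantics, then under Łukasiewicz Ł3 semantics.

U; U

In Kleene's strong three-valued logic K3: A -> A = U -> U = U
(A -> A) | A = U | U = U
A | A = U | U = U
((A -> A) | A) <-> (A | A) = U <-> U = U
In Łukasiewicz Ł3: A -> A = U -> U = T  [min(1, 1−½+½)]
(A -> A) | A = T | U = T
A | A = U | U = U
((A -> A) | A) <-> (A | A) = T <-> U = U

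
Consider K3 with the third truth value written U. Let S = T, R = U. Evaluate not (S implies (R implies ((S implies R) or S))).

F

S implies R = T implies U = U  [not T or U]
(S implies R) or S = U or T = T
R implies ((S implies R) or S) = U implies T = T
S implies (R implies ((S implies R) or S)) = T implies T = T
not (S implies (R implies ((S implies R) or S))) = not T = F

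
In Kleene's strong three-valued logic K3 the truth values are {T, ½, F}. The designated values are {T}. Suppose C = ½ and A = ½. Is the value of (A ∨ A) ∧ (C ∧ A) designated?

No

A ∨ A = ½ ∨ ½ = ½
C ∧ A = ½ ∧ ½ = ½
(A ∨ A) ∧ (C ∧ A) = ½ ∧ ½ = ½
½ ∉ {T}.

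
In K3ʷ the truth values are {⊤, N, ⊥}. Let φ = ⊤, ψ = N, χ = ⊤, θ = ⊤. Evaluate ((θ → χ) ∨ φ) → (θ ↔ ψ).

θ → χ = ⊤ → ⊤ = ⊤
(θ → χ) ∨ φ = ⊤ ∨ ⊤ = ⊤
θ ↔ ψ = ⊤ ↔ N = N
((θ → χ) ∨ φ) → (θ ↔ ψ) = ⊤ → N = N  [any arg is the third value ⇒ result is the third value]

N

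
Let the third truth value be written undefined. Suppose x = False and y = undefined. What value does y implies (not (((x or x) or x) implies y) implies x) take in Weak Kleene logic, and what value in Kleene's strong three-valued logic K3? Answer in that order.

undefined; True

In Weak Kleene logic: x or x = False or False = False
(x or x) or x = False or False = False
((x or x) or x) implies y = False implies undefined = undefined  [any arg is the third value ⇒ result is the third value]
not (((x or x) or x) implies y) = not undefined = undefined
not (((x or x) or x) implies y) implies x = undefined implies False = undefined
y implies (not (((x or x) or x) implies y) implies x) = undefined implies undefined = undefined
In Kleene's strong three-valued logic K3: x or x = False or False = False
(x or x) or x = False or False = False
((x or x) or x) implies y = False implies undefined = True  [not False or undefined]
not (((x or x) or x) implies y) = not True = False
not (((x or x) or x) implies y) implies x = False implies False = True
y implies (not (((x or x) or x) implies y) implies x) = undefined implies True = True
They differ because Weak Kleene logic and Kleene's strong three-valued logic K3 treat undefined differently under the binary connectives.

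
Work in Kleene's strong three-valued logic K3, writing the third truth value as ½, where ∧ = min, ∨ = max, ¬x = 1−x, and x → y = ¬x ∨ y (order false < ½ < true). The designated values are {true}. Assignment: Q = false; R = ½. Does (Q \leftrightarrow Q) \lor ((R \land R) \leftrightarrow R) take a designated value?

Yes

Q \leftrightarrow Q = false \leftrightarrow false = true
R \land R = ½ \land ½ = ½
(R \land R) \leftrightarrow R = ½ \leftrightarrow ½ = ½
(Q \leftrightarrow Q) \lor ((R \land R) \leftrightarrow R) = true \lor ½ = true
true ∈ {true}.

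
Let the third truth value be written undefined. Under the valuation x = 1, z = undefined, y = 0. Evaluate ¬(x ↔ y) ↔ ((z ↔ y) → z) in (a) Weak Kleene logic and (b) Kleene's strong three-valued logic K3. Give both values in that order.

undefined; undefined

In Weak Kleene logic: x ↔ y = 1 ↔ 0 = 0
¬(x ↔ y) = ¬0 = 1
z ↔ y = undefined ↔ 0 = undefined
(z ↔ y) → z = undefined → undefined = undefined  [any arg is the third value ⇒ result is the third value]
¬(x ↔ y) ↔ ((z ↔ y) → z) = 1 ↔ undefined = undefined
In Kleene's strong three-valued logic K3: x ↔ y = 1 ↔ 0 = 0
¬(x ↔ y) = ¬0 = 1
z ↔ y = undefined ↔ 0 = undefined
(z ↔ y) → z = undefined → undefined = undefined
¬(x ↔ y) ↔ ((z ↔ y) → z) = 1 ↔ undefined = undefined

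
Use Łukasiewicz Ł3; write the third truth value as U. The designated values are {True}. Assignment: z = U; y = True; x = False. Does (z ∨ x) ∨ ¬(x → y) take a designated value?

No

z ∨ x = U ∨ False = U
x → y = False → True = True
¬(x → y) = ¬True = False
(z ∨ x) ∨ ¬(x → y) = U ∨ False = U
U ∉ {True}.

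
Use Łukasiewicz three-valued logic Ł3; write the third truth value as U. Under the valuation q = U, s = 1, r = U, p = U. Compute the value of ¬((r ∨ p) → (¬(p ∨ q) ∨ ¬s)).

r ∨ p = U ∨ U = U
p ∨ q = U ∨ U = U
¬(p ∨ q) = ¬U = U
¬s = ¬1 = 0
¬(p ∨ q) ∨ ¬s = U ∨ 0 = U
(r ∨ p) → (¬(p ∨ q) ∨ ¬s) = U → U = 1  [min(1, 1−½+½)]
¬((r ∨ p) → (¬(p ∨ q) ∨ ¬s)) = ¬1 = 0

0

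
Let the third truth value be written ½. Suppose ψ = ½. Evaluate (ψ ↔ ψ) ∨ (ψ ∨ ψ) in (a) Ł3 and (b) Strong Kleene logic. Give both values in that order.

True; ½

In Ł3: ψ ↔ ψ = ½ ↔ ½ = True  [1 − |½−½|]
ψ ∨ ψ = ½ ∨ ½ = ½
(ψ ↔ ψ) ∨ (ψ ∨ ψ) = True ∨ ½ = True
In Strong Kleene logic: ψ ↔ ψ = ½ ↔ ½ = ½
ψ ∨ ψ = ½ ∨ ½ = ½
(ψ ↔ ψ) ∨ (ψ ∨ ψ) = ½ ∨ ½ = ½
They differ because Ł3 and Strong Kleene logic treat ½ differently under implication.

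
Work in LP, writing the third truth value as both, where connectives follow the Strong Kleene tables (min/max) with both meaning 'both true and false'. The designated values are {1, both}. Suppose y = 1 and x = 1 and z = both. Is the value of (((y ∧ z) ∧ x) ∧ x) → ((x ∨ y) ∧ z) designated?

Yes

y ∧ z = 1 ∧ both = both
(y ∧ z) ∧ x = both ∧ 1 = both
((y ∧ z) ∧ x) ∧ x = both ∧ 1 = both
x ∨ y = 1 ∨ 1 = 1
(x ∨ y) ∧ z = 1 ∧ both = both
(((y ∧ z) ∧ x) ∧ x) → ((x ∨ y) ∧ z) = both → both = both
both ∈ {1, both}.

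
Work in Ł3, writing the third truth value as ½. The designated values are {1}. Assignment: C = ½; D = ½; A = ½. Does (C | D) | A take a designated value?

No

C | D = ½ | ½ = ½
(C | D) | A = ½ | ½ = ½
½ ∉ {1}.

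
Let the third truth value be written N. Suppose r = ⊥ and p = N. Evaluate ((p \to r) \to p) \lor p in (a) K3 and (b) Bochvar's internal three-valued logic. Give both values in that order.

N; N

In K3: p \to r = N \to ⊥ = N
(p \to r) \to p = N \to N = N
((p \to r) \to p) \lor p = N \lor N = N
In Bochvar's internal three-valued logic: p \to r = N \to ⊥ = N
(p \to r) \to p = N \to N = N
((p \to r) \to p) \lor p = N \lor N = N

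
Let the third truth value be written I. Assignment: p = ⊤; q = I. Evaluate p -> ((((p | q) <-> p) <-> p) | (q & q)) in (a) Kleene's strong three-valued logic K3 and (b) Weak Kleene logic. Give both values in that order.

⊤; I

In Kleene's strong three-valued logic K3: p | q = ⊤ | I = ⊤
(p | q) <-> p = ⊤ <-> ⊤ = ⊤
((p | q) <-> p) <-> p = ⊤ <-> ⊤ = ⊤
q & q = I & I = I
(((p | q) <-> p) <-> p) | (q & q) = ⊤ | I = ⊤
p -> ((((p | q) <-> p) <-> p) | (q & q)) = ⊤ -> ⊤ = ⊤
In Weak Kleene logic: p | q = ⊤ | I = I
(p | q) <-> p = I <-> ⊤ = I
((p | q) <-> p) <-> p = I <-> ⊤ = I
q & q = I & I = I
(((p | q) <-> p) <-> p) | (q & q) = I | I = I
p -> ((((p | q) <-> p) <-> p) | (q & q)) = ⊤ -> I = I  [any arg is the third value ⇒ result is the third value]
They differ because Kleene's strong three-valued logic K3 and Weak Kleene logic treat I differently under the binary connectives.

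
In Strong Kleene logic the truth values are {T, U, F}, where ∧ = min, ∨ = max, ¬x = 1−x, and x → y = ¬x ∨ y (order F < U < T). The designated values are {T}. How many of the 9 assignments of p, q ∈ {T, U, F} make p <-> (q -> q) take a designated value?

Designated under: (p=T, q=T); (p=T, q=F).

2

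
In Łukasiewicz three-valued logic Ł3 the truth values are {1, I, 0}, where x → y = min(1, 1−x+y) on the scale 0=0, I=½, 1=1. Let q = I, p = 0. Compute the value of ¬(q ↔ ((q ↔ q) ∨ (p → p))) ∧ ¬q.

q ↔ q = I ↔ I = 1
p → p = 0 → 0 = 1
(q ↔ q) ∨ (p → p) = 1 ∨ 1 = 1
q ↔ ((q ↔ q) ∨ (p → p)) = I ↔ 1 = I
¬(q ↔ ((q ↔ q) ∨ (p → p))) = ¬I = I
¬q = ¬I = I
¬(q ↔ ((q ↔ q) ∨ (p → p))) ∧ ¬q = I ∧ I = I

I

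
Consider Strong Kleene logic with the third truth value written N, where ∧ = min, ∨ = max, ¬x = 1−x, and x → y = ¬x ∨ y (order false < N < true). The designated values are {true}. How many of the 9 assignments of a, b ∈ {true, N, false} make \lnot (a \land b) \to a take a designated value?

Designated under: (a=true, b=true); (a=true, b=N); (a=true, b=false).

3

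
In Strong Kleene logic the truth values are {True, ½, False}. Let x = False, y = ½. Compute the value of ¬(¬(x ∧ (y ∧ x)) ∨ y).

False

y ∧ x = ½ ∧ False = False
x ∧ (y ∧ x) = False ∧ False = False
¬(x ∧ (y ∧ x)) = ¬False = True
¬(x ∧ (y ∧ x)) ∨ y = True ∨ ½ = True
¬(¬(x ∧ (y ∧ x)) ∨ y) = ¬True = False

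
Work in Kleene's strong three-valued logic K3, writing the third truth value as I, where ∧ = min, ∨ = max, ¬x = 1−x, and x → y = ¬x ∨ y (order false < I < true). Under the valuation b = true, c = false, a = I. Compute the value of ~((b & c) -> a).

b & c = true & false = false
(b & c) -> a = false -> I = true
~((b & c) -> a) = ~true = false

false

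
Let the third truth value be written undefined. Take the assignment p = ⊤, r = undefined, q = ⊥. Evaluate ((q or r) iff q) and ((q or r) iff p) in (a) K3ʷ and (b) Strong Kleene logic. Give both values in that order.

In K3ʷ: q or r = ⊥ or undefined = undefined
(q or r) iff q = undefined iff ⊥ = undefined
q or r = ⊥ or undefined = undefined
(q or r) iff p = undefined iff ⊤ = undefined
((q or r) iff q) and ((q or r) iff p) = undefined and undefined = undefined
In Strong Kleene logic: q or r = ⊥ or undefined = undefined
(q or r) iff q = undefined iff ⊥ = undefined
q or r = ⊥ or undefined = undefined
(q or r) iff p = undefined iff ⊤ = undefined
((q or r) iff q) and ((q or r) iff p) = undefined and undefined = undefined

undefined; undefined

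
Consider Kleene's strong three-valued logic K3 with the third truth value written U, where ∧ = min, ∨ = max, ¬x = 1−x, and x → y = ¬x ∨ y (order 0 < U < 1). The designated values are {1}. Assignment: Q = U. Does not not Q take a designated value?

No

not Q = not U = U
not not Q = not U = U
U ∉ {1}.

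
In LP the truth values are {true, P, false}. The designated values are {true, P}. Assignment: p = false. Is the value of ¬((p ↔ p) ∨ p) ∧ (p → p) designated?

No

p ↔ p = false ↔ false = true
(p ↔ p) ∨ p = true ∨ false = true
¬((p ↔ p) ∨ p) = ¬true = false
p → p = false → false = true
¬((p ↔ p) ∨ p) ∧ (p → p) = false ∧ true = false
false ∉ {true, P}.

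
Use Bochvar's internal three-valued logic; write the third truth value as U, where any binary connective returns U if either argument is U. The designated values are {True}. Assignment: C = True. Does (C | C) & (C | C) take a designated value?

C | C = True | True = True
C | C = True | True = True
(C | C) & (C | C) = True & True = True
True ∈ {True}.

Yes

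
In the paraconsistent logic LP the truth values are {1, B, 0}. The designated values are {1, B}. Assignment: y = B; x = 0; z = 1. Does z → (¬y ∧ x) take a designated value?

No

¬y = ¬B = B
¬y ∧ x = B ∧ 0 = 0
z → (¬y ∧ x) = 1 → 0 = 0
0 ∉ {1, B}.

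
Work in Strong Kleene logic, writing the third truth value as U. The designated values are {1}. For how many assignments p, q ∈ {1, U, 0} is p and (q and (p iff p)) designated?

Designated under: (p=1, q=1).

1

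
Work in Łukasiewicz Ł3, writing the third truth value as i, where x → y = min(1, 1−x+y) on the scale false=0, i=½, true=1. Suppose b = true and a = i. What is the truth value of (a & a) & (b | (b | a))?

a & a = i & i = i
b | a = true | i = true
b | (b | a) = true | true = true
(a & a) & (b | (b | a)) = i & true = i

i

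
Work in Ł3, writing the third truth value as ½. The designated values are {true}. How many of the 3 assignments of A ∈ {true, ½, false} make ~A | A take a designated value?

2

A=true: true ✓
A=½: ½ ·
A=false: true ✓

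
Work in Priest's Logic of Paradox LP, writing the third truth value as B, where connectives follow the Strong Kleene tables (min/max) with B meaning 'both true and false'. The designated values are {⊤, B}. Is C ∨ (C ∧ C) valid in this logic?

Countermodel: C=⊥ gives ⊥, which is not designated.

No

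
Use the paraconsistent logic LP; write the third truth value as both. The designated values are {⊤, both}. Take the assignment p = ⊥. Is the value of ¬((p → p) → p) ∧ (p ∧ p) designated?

p → p = ⊥ → ⊥ = ⊤
(p → p) → p = ⊤ → ⊥ = ⊥
¬((p → p) → p) = ¬⊥ = ⊤
p ∧ p = ⊥ ∧ ⊥ = ⊥
¬((p → p) → p) ∧ (p ∧ p) = ⊤ ∧ ⊥ = ⊥
⊥ ∉ {⊤, both}.

No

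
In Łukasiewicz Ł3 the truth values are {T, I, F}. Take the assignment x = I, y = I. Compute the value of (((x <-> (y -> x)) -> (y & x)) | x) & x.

I

y -> x = I -> I = T  [min(1, 1−½+½)]
x <-> (y -> x) = I <-> T = I
y & x = I & I = I
(x <-> (y -> x)) -> (y & x) = I -> I = T
((x <-> (y -> x)) -> (y & x)) | x = T | I = T
(((x <-> (y -> x)) -> (y & x)) | x) & x = T & I = I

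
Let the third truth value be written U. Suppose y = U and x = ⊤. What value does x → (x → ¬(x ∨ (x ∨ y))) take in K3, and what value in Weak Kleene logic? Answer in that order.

In K3: x ∨ y = ⊤ ∨ U = ⊤
x ∨ (x ∨ y) = ⊤ ∨ ⊤ = ⊤
¬(x ∨ (x ∨ y)) = ¬⊤ = ⊥
x → ¬(x ∨ (x ∨ y)) = ⊤ → ⊥ = ⊥
x → (x → ¬(x ∨ (x ∨ y))) = ⊤ → ⊥ = ⊥
In Weak Kleene logic: x ∨ y = ⊤ ∨ U = U
x ∨ (x ∨ y) = ⊤ ∨ U = U
¬(x ∨ (x ∨ y)) = ¬U = U
x → ¬(x ∨ (x ∨ y)) = ⊤ → U = U  [any arg is the third value ⇒ result is the third value]
x → (x → ¬(x ∨ (x ∨ y))) = ⊤ → U = U
They differ because K3 and Weak Kleene logic treat U differently under the binary connectives.

⊥; U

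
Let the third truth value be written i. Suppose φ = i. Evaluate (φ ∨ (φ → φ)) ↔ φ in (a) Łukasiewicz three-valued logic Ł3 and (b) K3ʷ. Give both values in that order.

In Łukasiewicz three-valued logic Ł3: φ → φ = i → i = 1  [min(1, 1−½+½)]
φ ∨ (φ → φ) = i ∨ 1 = 1
(φ ∨ (φ → φ)) ↔ φ = 1 ↔ i = i
In K3ʷ: φ → φ = i → i = i  [any arg is the third value ⇒ result is the third value]
φ ∨ (φ → φ) = i ∨ i = i
(φ ∨ (φ → φ)) ↔ φ = i ↔ i = i

i; i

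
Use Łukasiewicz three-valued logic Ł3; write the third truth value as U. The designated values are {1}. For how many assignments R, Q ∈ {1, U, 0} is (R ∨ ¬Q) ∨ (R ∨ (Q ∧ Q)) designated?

Of the 9 assignments, 7 give a value in {1}.

7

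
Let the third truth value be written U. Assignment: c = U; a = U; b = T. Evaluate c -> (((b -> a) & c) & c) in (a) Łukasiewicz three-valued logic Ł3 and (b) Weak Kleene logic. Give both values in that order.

In Łukasiewicz three-valued logic Ł3: b -> a = T -> U = U
(b -> a) & c = U & U = U
((b -> a) & c) & c = U & U = U
c -> (((b -> a) & c) & c) = U -> U = T
In Weak Kleene logic: b -> a = T -> U = U
(b -> a) & c = U & U = U
((b -> a) & c) & c = U & U = U
c -> (((b -> a) & c) & c) = U -> U = U
They differ because Łukasiewicz three-valued logic Ł3 and Weak Kleene logic treat U differently under the binary connectives.

T; U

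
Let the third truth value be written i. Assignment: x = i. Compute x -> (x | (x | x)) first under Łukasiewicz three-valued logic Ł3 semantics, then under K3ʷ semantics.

In Łukasiewicz three-valued logic Ł3: x | x = i | i = i
x | (x | x) = i | i = i
x -> (x | (x | x)) = i -> i = 1  [min(1, 1−½+½)]
In K3ʷ: x | x = i | i = i
x | (x | x) = i | i = i
x -> (x | (x | x)) = i -> i = i  [any arg is the third value ⇒ result is the third value]
They differ because Łukasiewicz three-valued logic Ł3 and K3ʷ treat i differently under the binary connectives.

1; i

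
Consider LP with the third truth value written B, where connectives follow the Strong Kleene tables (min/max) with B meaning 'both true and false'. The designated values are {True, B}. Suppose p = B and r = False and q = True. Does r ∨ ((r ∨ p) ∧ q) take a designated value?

Yes

r ∨ p = False ∨ B = B
(r ∨ p) ∧ q = B ∧ True = B
r ∨ ((r ∨ p) ∧ q) = False ∨ B = B
B ∈ {True, B}.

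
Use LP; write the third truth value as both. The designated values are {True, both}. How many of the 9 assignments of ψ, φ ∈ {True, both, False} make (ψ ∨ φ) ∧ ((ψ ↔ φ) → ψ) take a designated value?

Of the 9 assignments, 8 give a value in {True, both}.

8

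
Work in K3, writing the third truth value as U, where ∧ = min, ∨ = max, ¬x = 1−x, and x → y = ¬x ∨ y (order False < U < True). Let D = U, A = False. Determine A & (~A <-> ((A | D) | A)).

~A = ~False = True
A | D = False | U = U
(A | D) | A = U | False = U
~A <-> ((A | D) | A) = True <-> U = U
A & (~A <-> ((A | D) | A)) = False & U = False

False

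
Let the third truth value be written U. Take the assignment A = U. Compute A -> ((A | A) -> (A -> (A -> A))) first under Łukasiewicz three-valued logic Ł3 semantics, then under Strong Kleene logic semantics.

True; U

In Łukasiewicz three-valued logic Ł3: A | A = U | U = U
A -> A = U -> U = True  [min(1, 1−½+½)]
A -> (A -> A) = U -> True = True
(A | A) -> (A -> (A -> A)) = U -> True = True
A -> ((A | A) -> (A -> (A -> A))) = U -> True = True
In Strong Kleene logic: A | A = U | U = U
A -> A = U -> U = U
A -> (A -> A) = U -> U = U
(A | A) -> (A -> (A -> A)) = U -> U = U
A -> ((A | A) -> (A -> (A -> A))) = U -> U = U
They differ because Łukasiewicz three-valued logic Ł3 and Strong Kleene logic treat U differently under implication.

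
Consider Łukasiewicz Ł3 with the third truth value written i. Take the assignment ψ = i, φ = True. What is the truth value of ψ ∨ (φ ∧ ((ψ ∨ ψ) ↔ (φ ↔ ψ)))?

ψ ∨ ψ = i ∨ i = i
φ ↔ ψ = True ↔ i = i  [1 − |1−½|]
(ψ ∨ ψ) ↔ (φ ↔ ψ) = i ↔ i = True
φ ∧ ((ψ ∨ ψ) ↔ (φ ↔ ψ)) = True ∧ True = True
ψ ∨ (φ ∧ ((ψ ∨ ψ) ↔ (φ ↔ ψ))) = i ∨ True = True

True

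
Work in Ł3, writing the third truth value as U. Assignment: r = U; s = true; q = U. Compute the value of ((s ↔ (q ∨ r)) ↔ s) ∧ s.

q ∨ r = U ∨ U = U
s ↔ (q ∨ r) = true ↔ U = U  [1 − |1−½|]
(s ↔ (q ∨ r)) ↔ s = U ↔ true = U
((s ↔ (q ∨ r)) ↔ s) ∧ s = U ∧ true = U

U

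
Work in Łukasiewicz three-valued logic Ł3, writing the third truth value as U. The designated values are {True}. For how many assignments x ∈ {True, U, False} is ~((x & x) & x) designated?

x=True: False ·
x=U: U ·
x=False: True ✓

1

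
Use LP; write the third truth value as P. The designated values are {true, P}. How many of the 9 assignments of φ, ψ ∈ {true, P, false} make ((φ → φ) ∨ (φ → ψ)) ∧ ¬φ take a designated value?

6

Of the 9 assignments, 6 give a value in {true, P}.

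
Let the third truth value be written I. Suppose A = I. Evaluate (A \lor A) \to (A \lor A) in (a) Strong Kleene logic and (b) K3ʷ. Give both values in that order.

In Strong Kleene logic: A \lor A = I \lor I = I
A \lor A = I \lor I = I
(A \lor A) \to (A \lor A) = I \to I = I  [\lnot I \lor I]
In K3ʷ: A \lor A = I \lor I = I
A \lor A = I \lor I = I
(A \lor A) \to (A \lor A) = I \to I = I

I; I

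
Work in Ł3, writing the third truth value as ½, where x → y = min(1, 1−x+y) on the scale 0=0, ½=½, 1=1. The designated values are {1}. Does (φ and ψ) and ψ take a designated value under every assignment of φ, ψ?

Countermodel: φ=1, ψ=½ gives ½, which is not designated.

No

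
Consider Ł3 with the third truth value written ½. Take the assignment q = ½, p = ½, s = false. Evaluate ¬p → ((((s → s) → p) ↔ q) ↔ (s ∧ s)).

½

¬p = ¬½ = ½
s → s = false → false = true
(s → s) → p = true → ½ = ½  [min(1, 1−1+½)]
((s → s) → p) ↔ q = ½ ↔ ½ = true
s ∧ s = false ∧ false = false
(((s → s) → p) ↔ q) ↔ (s ∧ s) = true ↔ false = false
¬p → ((((s → s) → p) ↔ q) ↔ (s ∧ s)) = ½ → false = ½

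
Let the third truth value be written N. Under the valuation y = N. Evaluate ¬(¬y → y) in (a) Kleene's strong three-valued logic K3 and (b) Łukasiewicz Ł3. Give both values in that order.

In Kleene's strong three-valued logic K3: ¬y = ¬N = N
¬y → y = N → N = N
¬(¬y → y) = ¬N = N
In Łukasiewicz Ł3: ¬y = ¬N = N
¬y → y = N → N = True  [min(1, 1−½+½)]
¬(¬y → y) = ¬True = False
They differ because Kleene's strong three-valued logic K3 and Łukasiewicz Ł3 treat N differently under implication.

N; False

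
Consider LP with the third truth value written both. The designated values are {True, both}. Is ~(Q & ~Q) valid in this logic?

Every assignment of Q over {True, both, False} gives a value in {True, both}.
In particular, with Q=both: ~(Q & ~Q) = both.

Yes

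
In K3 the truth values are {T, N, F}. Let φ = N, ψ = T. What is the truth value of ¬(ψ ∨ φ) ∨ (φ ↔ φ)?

N

ψ ∨ φ = T ∨ N = T
¬(ψ ∨ φ) = ¬T = F
φ ↔ φ = N ↔ N = N
¬(ψ ∨ φ) ∨ (φ ↔ φ) = F ∨ N = N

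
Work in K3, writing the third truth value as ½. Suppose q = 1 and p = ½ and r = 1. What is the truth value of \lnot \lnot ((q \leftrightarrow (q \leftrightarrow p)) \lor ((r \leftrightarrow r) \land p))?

q \leftrightarrow p = 1 \leftrightarrow ½ = ½
q \leftrightarrow (q \leftrightarrow p) = 1 \leftrightarrow ½ = ½
r \leftrightarrow r = 1 \leftrightarrow 1 = 1
(r \leftrightarrow r) \land p = 1 \land ½ = ½
(q \leftrightarrow (q \leftrightarrow p)) \lor ((r \leftrightarrow r) \land p) = ½ \lor ½ = ½
\lnot ((q \leftrightarrow (q \leftrightarrow p)) \lor ((r \leftrightarrow r) \land p)) = \lnot ½ = ½
\lnot \lnot ((q \leftrightarrow (q \leftrightarrow p)) \lor ((r \leftrightarrow r) \land p)) = \lnot ½ = ½

½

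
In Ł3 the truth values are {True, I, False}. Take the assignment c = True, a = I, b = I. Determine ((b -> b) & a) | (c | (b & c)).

True

b -> b = I -> I = True
(b -> b) & a = True & I = I
b & c = I & True = I
c | (b & c) = True | I = True
((b -> b) & a) | (c | (b & c)) = I | True = True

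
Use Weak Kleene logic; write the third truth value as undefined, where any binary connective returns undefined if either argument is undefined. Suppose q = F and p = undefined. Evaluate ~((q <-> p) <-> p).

q <-> p = F <-> undefined = undefined
(q <-> p) <-> p = undefined <-> undefined = undefined
~((q <-> p) <-> p) = ~undefined = undefined

undefined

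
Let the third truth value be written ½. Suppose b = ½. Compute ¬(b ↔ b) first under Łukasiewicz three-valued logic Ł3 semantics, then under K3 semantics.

In Łukasiewicz three-valued logic Ł3: b ↔ b = ½ ↔ ½ = True  [1 − |½−½|]
¬(b ↔ b) = ¬True = False
In K3: b ↔ b = ½ ↔ ½ = ½
¬(b ↔ b) = ¬½ = ½
They differ because Łukasiewicz three-valued logic Ł3 and K3 treat ½ differently under implication.

False; ½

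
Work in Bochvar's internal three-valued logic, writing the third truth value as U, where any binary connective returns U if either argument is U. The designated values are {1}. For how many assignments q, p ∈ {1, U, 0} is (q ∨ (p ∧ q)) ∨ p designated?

Designated under: (q=1, p=1); (q=1, p=0); (q=0, p=1).

3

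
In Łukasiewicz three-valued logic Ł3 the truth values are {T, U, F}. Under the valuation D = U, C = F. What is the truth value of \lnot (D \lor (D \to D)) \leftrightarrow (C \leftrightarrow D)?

U

D \to D = U \to U = T  [min(1, 1−½+½)]
D \lor (D \to D) = U \lor T = T
\lnot (D \lor (D \to D)) = \lnot T = F
C \leftrightarrow D = F \leftrightarrow U = U
\lnot (D \lor (D \to D)) \leftrightarrow (C \leftrightarrow D) = F \leftrightarrow U = U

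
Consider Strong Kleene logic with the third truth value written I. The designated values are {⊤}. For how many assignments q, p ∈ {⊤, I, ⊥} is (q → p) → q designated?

3

Designated under: (q=⊤, p=⊤); (q=⊤, p=I); (q=⊤, p=⊥).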